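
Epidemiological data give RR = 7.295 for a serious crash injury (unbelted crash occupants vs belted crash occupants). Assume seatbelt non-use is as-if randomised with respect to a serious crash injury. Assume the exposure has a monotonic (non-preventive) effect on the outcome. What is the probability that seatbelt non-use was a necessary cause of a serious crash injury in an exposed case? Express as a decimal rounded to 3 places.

Under exogeneity and monotonicity, PN = (RR − 1) / RR = 1 − 1/RR.
PN = (7.295 − 1) / 7.295 = 6.295 / 7.295 ≈ 0.8629

PN ≈ 0.863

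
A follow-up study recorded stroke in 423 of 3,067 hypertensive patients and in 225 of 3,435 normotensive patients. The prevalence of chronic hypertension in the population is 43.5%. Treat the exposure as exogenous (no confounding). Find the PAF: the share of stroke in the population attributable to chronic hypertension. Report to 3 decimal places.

p₁ = P(outcome | exposed) = 423/3067 = 0.13792
p₀ = P(outcome | unexposed) = 225/3435 = 0.065502
Overall risk P(Y=1) = π·p₁ + (1−π)·p₀ = 0.435×0.13792 + 0.565×0.065502 = 0.097004.
Under exogeneity, PAF = [P(Y=1) − p₀] / P(Y=1).
PAF = (0.097004 − 0.065502) / 0.097004 ≈ 0.3247

PAF ≈ 0.325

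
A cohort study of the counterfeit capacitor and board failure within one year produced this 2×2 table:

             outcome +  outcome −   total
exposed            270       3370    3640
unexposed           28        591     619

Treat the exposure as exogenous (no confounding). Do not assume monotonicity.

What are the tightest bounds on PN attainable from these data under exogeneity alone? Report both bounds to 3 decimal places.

0.390 ≤ PN ≤ 1.000

p₁ = P(outcome | exposed) = 270/3640 = 0.074176
p₀ = P(outcome | unexposed) = 28/619 = 0.045234
Under exogeneity alone the bounds on PN are max{0,(p₁−p₀)/p₁} ≤ PN ≤ min{1,(1−p₀)/p₁}.
  lower = (p₁ − p₀)/p₁ = 0.028942 / 0.074176 ≈ 0.3902
  upper = min{1, (1 − p₀)/p₁} = 0.95477 / 0.074176 ≈ 12.8717 → capped at 1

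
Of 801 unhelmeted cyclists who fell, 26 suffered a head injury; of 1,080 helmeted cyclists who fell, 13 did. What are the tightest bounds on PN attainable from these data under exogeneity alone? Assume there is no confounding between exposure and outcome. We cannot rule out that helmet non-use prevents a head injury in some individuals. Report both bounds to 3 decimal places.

0.629 ≤ PN ≤ 1.000

p₁ = P(outcome | exposed) = 26/801 = 0.032459
p₀ = P(outcome | unexposed) = 13/1080 = 0.012037
Under exogeneity alone the bounds on PN are max{0,(p₁−p₀)/p₁} ≤ PN ≤ min{1,(1−p₀)/p₁}.
  lower = (p₁ − p₀)/p₁ = 0.020422 / 0.032459 ≈ 0.6292
  upper = min{1, (1 − p₀)/p₁} = 0.98796 / 0.032459 ≈ 30.4369 → capped at 1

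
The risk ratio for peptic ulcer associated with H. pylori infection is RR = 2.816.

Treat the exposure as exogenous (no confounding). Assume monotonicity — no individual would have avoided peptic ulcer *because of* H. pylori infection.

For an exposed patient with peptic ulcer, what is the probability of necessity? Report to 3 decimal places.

Under exogeneity and monotonicity, PN = (RR − 1) / RR = 1 − 1/RR.
PN = (2.816 − 1) / 2.816 = 1.816 / 2.816 ≈ 0.6449

PN ≈ 0.645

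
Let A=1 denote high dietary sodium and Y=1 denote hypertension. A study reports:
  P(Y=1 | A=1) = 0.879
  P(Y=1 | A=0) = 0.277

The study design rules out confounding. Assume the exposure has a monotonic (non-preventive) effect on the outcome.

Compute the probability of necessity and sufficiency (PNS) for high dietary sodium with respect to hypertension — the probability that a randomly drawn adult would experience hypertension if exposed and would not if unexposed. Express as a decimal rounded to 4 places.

PNS ≈ 0.6020

Let p₁ = 0.879, p₀ = 0.277.
Under exogeneity and monotonicity, PNS = p₁ − p₀.
PNS = 0.879 − 0.277 = 0.602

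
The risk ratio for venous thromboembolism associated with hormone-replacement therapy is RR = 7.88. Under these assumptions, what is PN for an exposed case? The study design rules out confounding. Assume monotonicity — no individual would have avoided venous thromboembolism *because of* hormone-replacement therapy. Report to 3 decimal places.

Under exogeneity and monotonicity, PN = (RR − 1) / RR = 1 − 1/RR.
PN = (7.88 − 1) / 7.88 = 6.88 / 7.88 ≈ 0.8731

PN ≈ 0.873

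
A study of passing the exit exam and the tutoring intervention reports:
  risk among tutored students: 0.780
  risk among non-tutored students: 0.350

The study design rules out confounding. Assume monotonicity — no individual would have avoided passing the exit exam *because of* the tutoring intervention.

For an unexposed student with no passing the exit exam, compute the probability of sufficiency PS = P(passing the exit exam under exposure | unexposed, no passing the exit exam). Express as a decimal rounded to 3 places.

PS ≈ 0.662

Let p₁ = 0.78, p₀ = 0.35.
Under exogeneity and monotonicity, PS = (p₁ − p₀) / (1 − p₀).
PS = (0.78 − 0.35) / (1 − 0.35) = 0.43 / 0.65 ≈ 0.6615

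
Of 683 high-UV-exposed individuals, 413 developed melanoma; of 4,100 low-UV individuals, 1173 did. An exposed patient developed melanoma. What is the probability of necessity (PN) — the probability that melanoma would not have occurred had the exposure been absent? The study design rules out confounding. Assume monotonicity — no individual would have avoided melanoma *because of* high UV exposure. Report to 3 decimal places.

PN ≈ 0.527

p₁ = P(outcome | exposed) = 413/683 = 0.60469
p₀ = P(outcome | unexposed) = 1173/4100 = 0.2861
Under exogeneity and monotonicity, PN = (p₁ − p₀) / p₁.
PN = (0.60469 − 0.2861) / 0.60469 = 0.31859 / 0.60469 ≈ 0.5269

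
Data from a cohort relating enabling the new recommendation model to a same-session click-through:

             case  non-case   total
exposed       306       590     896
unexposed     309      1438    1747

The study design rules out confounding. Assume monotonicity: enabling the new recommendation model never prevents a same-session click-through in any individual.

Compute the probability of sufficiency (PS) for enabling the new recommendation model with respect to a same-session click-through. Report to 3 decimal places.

PS ≈ 0.200

p₁ = P(outcome | exposed) = 306/896 = 0.34152
p₀ = P(outcome | unexposed) = 309/1747 = 0.17687
Under exogeneity and monotonicity, PS = (p₁ − p₀)/(1 − p₀).
PS = (0.34152 − 0.17687) / 0.82313 ≈ 0.2000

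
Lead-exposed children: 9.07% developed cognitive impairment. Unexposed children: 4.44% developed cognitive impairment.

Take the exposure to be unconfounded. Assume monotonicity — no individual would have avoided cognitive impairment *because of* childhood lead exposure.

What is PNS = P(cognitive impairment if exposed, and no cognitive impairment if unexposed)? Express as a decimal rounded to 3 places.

PNS ≈ 0.046

p₁ = 0.0907, p₀ = 0.0444.
Under exogeneity and monotonicity, PNS = p₁ − p₀.
PNS = 0.0907 − 0.0444 = 0.0463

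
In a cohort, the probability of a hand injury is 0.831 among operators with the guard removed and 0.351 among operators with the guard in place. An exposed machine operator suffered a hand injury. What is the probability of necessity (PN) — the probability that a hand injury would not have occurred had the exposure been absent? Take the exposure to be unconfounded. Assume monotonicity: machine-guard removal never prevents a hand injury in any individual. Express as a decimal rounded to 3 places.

Let p₁ = 0.831, p₀ = 0.351.
Under exogeneity and monotonicity, PN = (p₁ − p₀) / p₁.
PN = (0.831 − 0.351) / 0.831 = 0.48 / 0.831 ≈ 0.5776

PN ≈ 0.578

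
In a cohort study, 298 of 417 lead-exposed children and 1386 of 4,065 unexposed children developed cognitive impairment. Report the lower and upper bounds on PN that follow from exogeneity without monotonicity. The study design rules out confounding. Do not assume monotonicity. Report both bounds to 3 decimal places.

0.523 ≤ PN ≤ 0.922

p₁ = P(outcome | exposed) = 298/417 = 0.71463
p₀ = P(outcome | unexposed) = 1386/4065 = 0.34096
Under exogeneity alone the bounds on PN are max{0,(p₁−p₀)/p₁} ≤ PN ≤ min{1,(1−p₀)/p₁}.
  lower = (p₁ − p₀)/p₁ = 0.37367 / 0.71463 ≈ 0.5229
  upper = min{1, (1 − p₀)/p₁} = 0.65904 / 0.71463 ≈ 0.9222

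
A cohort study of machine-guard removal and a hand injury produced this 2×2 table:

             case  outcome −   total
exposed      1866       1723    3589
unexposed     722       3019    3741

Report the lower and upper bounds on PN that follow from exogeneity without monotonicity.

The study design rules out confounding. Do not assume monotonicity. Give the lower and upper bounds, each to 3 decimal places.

0.629 ≤ PN ≤ 1.000

p₁ = P(outcome | exposed) = 1866/3589 = 0.51992
p₀ = P(outcome | unexposed) = 722/3741 = 0.193
Under exogeneity alone the bounds on PN are max{0,(p₁−p₀)/p₁} ≤ PN ≤ min{1,(1−p₀)/p₁}.
  lower = (p₁ − p₀)/p₁ = 0.32693 / 0.51992 ≈ 0.6288
  upper = min{1, (1 − p₀)/p₁} = 0.807 / 0.51992 ≈ 1.5522 → capped at 1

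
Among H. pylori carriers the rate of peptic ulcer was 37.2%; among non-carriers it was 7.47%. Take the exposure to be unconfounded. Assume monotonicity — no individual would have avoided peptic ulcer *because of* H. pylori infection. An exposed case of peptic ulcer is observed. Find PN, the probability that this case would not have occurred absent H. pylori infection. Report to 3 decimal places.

PN ≈ 0.799

p₁ = 0.372, p₀ = 0.0747.
Under exogeneity and monotonicity, PN = (p₁ − p₀) / p₁.
PN = (0.372 − 0.0747) / 0.372 = 0.2973 / 0.372 ≈ 0.7992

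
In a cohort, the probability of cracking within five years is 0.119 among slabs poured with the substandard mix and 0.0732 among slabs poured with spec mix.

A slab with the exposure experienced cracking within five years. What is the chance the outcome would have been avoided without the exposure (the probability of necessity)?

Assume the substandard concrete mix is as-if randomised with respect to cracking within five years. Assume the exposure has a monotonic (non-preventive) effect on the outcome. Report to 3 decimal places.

PN ≈ 0.385

Let p₁ = 0.119, p₀ = 0.0732.
Under exogeneity and monotonicity, PN = (p₁ − p₀) / p₁.
PN = (0.119 − 0.0732) / 0.119 = 0.0458 / 0.119 ≈ 0.3849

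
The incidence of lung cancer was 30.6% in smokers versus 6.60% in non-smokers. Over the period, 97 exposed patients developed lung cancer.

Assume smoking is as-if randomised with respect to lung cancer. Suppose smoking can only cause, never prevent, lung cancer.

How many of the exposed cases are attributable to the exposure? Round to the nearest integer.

about 76 cases

p₁ = 0.306, p₀ = 0.066.
PN = (p₁ − p₀)/p₁ = (0.306 − 0.066) / 0.306 ≈ 0.78431.
Attributable cases ≈ PN × (exposed cases) = 0.78431 × 97 ≈ 76.08.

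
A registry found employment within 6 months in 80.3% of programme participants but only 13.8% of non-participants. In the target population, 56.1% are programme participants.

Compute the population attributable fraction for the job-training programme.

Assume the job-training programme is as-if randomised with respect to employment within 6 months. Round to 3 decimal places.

PAF ≈ 0.730

p₁ = 0.803, p₀ = 0.138.
Overall risk P(Y=1) = π·p₁ + (1−π)·p₀ = 0.561×0.803 + 0.439×0.138 = 0.51106.
Under exogeneity, PAF = [P(Y=1) − p₀] / P(Y=1).
PAF = (0.51106 − 0.138) / 0.51106 ≈ 0.7300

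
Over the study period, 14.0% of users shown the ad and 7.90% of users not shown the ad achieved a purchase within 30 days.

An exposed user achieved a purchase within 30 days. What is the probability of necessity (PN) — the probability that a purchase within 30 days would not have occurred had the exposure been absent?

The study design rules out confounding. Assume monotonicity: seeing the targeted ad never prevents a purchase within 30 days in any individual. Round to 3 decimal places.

p₁ = 0.14, p₀ = 0.079.
Under exogeneity and monotonicity, PN = (p₁ − p₀) / p₁.
PN = (0.14 − 0.079) / 0.14 = 0.061 / 0.14 ≈ 0.4357

PN ≈ 0.436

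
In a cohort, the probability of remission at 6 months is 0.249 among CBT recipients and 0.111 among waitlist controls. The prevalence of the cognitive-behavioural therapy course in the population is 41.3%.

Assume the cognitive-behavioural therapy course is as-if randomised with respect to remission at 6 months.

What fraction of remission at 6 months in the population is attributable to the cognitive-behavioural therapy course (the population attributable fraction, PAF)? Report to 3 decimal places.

Let p₁ = 0.249, p₀ = 0.111.
Overall risk P(Y=1) = π·p₁ + (1−π)·p₀ = 0.413×0.249 + 0.587×0.111 = 0.16799.
Under exogeneity, PAF = [P(Y=1) − p₀] / P(Y=1).
PAF = (0.16799 − 0.111) / 0.16799 ≈ 0.3393

PAF ≈ 0.339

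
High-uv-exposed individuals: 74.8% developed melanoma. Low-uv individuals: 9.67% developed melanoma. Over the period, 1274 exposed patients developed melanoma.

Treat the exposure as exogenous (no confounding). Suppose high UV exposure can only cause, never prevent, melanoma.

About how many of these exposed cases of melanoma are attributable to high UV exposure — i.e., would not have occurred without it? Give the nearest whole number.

about 1109 cases

p₁ = 0.748, p₀ = 0.0967.
PN = (p₁ − p₀)/p₁ = (0.748 − 0.0967) / 0.748 ≈ 0.87072.
Attributable cases ≈ PN × (exposed cases) = 0.87072 × 1274 ≈ 1109.30.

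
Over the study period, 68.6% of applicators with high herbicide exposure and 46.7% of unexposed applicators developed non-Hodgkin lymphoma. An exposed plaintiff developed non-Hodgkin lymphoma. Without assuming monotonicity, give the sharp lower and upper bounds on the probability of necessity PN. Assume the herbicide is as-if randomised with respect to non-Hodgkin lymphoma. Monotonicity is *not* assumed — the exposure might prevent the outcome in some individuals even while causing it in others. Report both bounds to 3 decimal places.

p₁ = 0.686, p₀ = 0.467.
Under exogeneity alone the bounds on PN are max{0,(p₁−p₀)/p₁} ≤ PN ≤ min{1,(1−p₀)/p₁}.
  lower = (p₁ − p₀)/p₁ = 0.219 / 0.686 ≈ 0.3192
  upper = min{1, (1 − p₀)/p₁} = 0.533 / 0.686 ≈ 0.7770

0.319 ≤ PN ≤ 0.777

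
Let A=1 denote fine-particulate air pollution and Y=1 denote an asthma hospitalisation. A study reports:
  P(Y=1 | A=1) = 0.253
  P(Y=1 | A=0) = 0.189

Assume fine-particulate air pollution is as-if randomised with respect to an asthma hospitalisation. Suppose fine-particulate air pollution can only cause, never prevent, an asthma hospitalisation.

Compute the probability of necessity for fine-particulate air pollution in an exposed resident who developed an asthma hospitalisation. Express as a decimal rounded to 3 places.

Let p₁ = 0.253, p₀ = 0.189.
Under exogeneity and monotonicity, PN = (p₁ − p₀) / p₁.
PN = (0.253 − 0.189) / 0.253 = 0.064 / 0.253 ≈ 0.2530

PN ≈ 0.253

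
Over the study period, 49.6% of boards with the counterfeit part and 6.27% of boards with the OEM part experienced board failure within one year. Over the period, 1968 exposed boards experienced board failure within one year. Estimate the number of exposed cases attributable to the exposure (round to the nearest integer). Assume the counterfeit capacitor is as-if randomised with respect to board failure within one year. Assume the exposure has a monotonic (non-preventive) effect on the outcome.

about 1719 cases

p₁ = 0.496, p₀ = 0.0627.
PN = (p₁ − p₀)/p₁ = (0.496 − 0.0627) / 0.496 ≈ 0.87359.
Attributable cases ≈ PN × (exposed cases) = 0.87359 × 1968 ≈ 1719.22.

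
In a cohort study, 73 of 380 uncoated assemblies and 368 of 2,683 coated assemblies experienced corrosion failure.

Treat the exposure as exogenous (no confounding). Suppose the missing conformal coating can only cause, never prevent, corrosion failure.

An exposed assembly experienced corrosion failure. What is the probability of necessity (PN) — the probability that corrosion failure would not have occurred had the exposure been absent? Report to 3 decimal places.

PN ≈ 0.286

p₁ = P(outcome | exposed) = 73/380 = 0.19211
p₀ = P(outcome | unexposed) = 368/2683 = 0.13716
Under exogeneity and monotonicity, PN = (p₁ − p₀) / p₁.
PN = (0.19211 − 0.13716) / 0.19211 = 0.054945 / 0.19211 ≈ 0.2860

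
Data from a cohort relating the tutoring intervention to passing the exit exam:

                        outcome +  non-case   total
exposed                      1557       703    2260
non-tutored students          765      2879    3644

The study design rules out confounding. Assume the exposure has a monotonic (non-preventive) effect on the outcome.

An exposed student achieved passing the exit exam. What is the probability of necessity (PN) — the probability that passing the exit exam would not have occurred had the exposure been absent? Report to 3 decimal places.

p₁ = P(outcome | exposed) = 1557/2260 = 0.68894
p₀ = P(outcome | unexposed) = 765/3644 = 0.20993
Under exogeneity and monotonicity, PN = (p₁ − p₀) / p₁.
PN = (0.68894 − 0.20993) / 0.68894 = 0.479 / 0.68894 ≈ 0.6953

PN ≈ 0.695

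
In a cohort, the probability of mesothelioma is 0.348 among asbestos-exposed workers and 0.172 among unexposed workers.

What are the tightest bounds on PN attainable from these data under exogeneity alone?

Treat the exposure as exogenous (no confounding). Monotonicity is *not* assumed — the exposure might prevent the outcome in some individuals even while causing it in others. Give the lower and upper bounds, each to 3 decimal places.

0.506 ≤ PN ≤ 1.000

Let p₁ = 0.348, p₀ = 0.172.
Under exogeneity alone the bounds on PN are max{0,(p₁−p₀)/p₁} ≤ PN ≤ min{1,(1−p₀)/p₁}.
  lower = (p₁ − p₀)/p₁ = 0.176 / 0.348 ≈ 0.5057
  upper = min{1, (1 − p₀)/p₁} = 0.828 / 0.348 ≈ 2.3793 → capped at 1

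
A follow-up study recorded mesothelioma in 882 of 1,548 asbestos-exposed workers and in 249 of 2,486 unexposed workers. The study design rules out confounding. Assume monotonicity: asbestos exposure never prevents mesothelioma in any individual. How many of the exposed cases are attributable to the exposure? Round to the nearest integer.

about 727 cases

p₁ = P(outcome | exposed) = 882/1548 = 0.56977
p₀ = P(outcome | unexposed) = 249/2486 = 0.10016
PN = (p₁ − p₀)/p₁ = (0.56977 − 0.10016) / 0.56977 ≈ 0.82421.
Attributable cases ≈ PN × (exposed cases) = 0.82421 × 882 ≈ 726.95.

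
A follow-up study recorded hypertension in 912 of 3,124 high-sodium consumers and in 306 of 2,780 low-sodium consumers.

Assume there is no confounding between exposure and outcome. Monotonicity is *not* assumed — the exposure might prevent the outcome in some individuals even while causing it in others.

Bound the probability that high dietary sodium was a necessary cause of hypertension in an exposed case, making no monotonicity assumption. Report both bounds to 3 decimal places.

0.623 ≤ PN ≤ 1.000

p₁ = P(outcome | exposed) = 912/3124 = 0.29193
p₀ = P(outcome | unexposed) = 306/2780 = 0.11007
Under exogeneity alone the bounds on PN are max{0,(p₁−p₀)/p₁} ≤ PN ≤ min{1,(1−p₀)/p₁}.
  lower = (p₁ − p₀)/p₁ = 0.18186 / 0.29193 ≈ 0.6230
  upper = min{1, (1 − p₀)/p₁} = 0.88993 / 0.29193 ≈ 3.0484 → capped at 1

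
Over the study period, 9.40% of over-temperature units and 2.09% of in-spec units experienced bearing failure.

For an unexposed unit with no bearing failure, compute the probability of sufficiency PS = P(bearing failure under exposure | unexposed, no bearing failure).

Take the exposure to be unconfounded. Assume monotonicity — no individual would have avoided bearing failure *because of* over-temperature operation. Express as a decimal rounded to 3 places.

PS ≈ 0.075

p₁ = 0.094, p₀ = 0.0209.
Under exogeneity and monotonicity, PS = (p₁ − p₀) / (1 − p₀).
PS = (0.094 − 0.0209) / (1 − 0.0209) = 0.0731 / 0.9791 ≈ 0.0747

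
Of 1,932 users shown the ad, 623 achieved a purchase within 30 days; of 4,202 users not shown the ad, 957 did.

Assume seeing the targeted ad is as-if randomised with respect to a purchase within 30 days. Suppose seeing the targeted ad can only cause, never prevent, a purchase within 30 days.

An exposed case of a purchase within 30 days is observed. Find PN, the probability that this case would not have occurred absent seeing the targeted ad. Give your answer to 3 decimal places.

PN ≈ 0.294

p₁ = P(outcome | exposed) = 623/1932 = 0.32246
p₀ = P(outcome | unexposed) = 957/4202 = 0.22775
Under exogeneity and monotonicity, PN = (p₁ − p₀) / p₁.
PN = (0.32246 − 0.22775) / 0.32246 = 0.094715 / 0.32246 ≈ 0.2937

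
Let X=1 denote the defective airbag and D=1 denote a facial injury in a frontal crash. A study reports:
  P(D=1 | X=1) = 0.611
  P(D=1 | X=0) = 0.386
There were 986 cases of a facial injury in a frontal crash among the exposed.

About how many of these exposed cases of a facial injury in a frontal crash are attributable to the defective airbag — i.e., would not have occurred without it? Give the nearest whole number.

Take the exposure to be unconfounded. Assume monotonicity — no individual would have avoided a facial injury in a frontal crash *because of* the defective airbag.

about 363 cases

Let p₁ = 0.611, p₀ = 0.386.
PN = (p₁ − p₀)/p₁ = (0.611 − 0.386) / 0.611 ≈ 0.36825.
Attributable cases ≈ PN × (exposed cases) = 0.36825 × 986 ≈ 363.09.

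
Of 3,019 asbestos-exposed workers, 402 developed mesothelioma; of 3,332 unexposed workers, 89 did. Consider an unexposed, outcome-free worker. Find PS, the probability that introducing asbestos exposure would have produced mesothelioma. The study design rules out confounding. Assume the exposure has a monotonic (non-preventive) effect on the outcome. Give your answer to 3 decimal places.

PS ≈ 0.109

p₁ = P(outcome | exposed) = 402/3019 = 0.13316
p₀ = P(outcome | unexposed) = 89/3332 = 0.026711
Under exogeneity and monotonicity, PS = (p₁ − p₀) / (1 − p₀).
PS = (0.13316 − 0.026711) / (1 − 0.026711) = 0.10645 / 0.97329 ≈ 0.1094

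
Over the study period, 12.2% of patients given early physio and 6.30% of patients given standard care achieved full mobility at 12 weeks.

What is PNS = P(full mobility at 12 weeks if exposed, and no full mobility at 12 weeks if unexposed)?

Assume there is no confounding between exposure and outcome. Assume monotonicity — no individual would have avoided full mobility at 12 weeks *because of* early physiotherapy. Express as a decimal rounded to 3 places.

PNS ≈ 0.059

p₁ = 0.122, p₀ = 0.063.
Under exogeneity and monotonicity, PNS = p₁ − p₀.
PNS = 0.122 − 0.063 = 0.059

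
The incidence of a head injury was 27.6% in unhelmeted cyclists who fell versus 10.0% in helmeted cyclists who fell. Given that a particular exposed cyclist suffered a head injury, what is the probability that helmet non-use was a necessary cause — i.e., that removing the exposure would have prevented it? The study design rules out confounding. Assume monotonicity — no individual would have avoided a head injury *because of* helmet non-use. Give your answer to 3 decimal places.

PN ≈ 0.638

p₁ = 0.276, p₀ = 0.1.
Under exogeneity and monotonicity, PN = (p₁ − p₀) / p₁.
PN = (0.276 − 0.1) / 0.276 = 0.176 / 0.276 ≈ 0.6377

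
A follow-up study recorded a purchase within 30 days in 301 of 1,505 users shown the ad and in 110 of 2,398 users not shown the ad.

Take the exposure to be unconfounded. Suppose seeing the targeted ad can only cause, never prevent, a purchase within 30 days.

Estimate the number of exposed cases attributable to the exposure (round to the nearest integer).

about 232 cases

p₁ = P(outcome | exposed) = 301/1505 = 0.2
p₀ = P(outcome | unexposed) = 110/2398 = 0.045872
PN = (p₁ − p₀)/p₁ = (0.2 − 0.045872) / 0.2 ≈ 0.77064.
Attributable cases ≈ PN × (exposed cases) = 0.77064 × 301 ≈ 231.96.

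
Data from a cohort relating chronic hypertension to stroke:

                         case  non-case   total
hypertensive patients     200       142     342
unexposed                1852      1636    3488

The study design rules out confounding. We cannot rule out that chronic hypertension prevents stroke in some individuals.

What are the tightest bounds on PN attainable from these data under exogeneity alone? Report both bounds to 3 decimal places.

0.092 ≤ PN ≤ 0.802

p₁ = P(outcome | exposed) = 200/342 = 0.5848
p₀ = P(outcome | unexposed) = 1852/3488 = 0.53096
Under exogeneity alone the bounds on PN are max{0,(p₁−p₀)/p₁} ≤ PN ≤ min{1,(1−p₀)/p₁}.
  lower = (p₁ − p₀)/p₁ = 0.053832 / 0.5848 ≈ 0.0921
  upper = min{1, (1 − p₀)/p₁} = 0.46904 / 0.5848 ≈ 0.8021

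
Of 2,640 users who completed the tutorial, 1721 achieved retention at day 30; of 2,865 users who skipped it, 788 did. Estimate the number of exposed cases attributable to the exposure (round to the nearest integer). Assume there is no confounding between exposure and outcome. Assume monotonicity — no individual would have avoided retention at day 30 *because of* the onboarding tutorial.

about 995 cases

p₁ = P(outcome | exposed) = 1721/2640 = 0.65189
p₀ = P(outcome | unexposed) = 788/2865 = 0.27504
PN = (p₁ − p₀)/p₁ = (0.65189 − 0.27504) / 0.65189 ≈ 0.57809.
Attributable cases ≈ PN × (exposed cases) = 0.57809 × 1721 ≈ 994.88.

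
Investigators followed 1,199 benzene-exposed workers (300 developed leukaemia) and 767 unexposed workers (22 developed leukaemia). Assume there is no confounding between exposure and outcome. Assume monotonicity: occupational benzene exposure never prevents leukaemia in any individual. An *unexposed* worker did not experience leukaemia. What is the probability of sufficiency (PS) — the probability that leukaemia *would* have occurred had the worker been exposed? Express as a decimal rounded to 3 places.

p₁ = P(outcome | exposed) = 300/1199 = 0.25021
p₀ = P(outcome | unexposed) = 22/767 = 0.028683
Under exogeneity and monotonicity, PS = (p₁ − p₀) / (1 − p₀).
PS = (0.25021 − 0.028683) / (1 − 0.028683) = 0.22153 / 0.97132 ≈ 0.2281

PS ≈ 0.228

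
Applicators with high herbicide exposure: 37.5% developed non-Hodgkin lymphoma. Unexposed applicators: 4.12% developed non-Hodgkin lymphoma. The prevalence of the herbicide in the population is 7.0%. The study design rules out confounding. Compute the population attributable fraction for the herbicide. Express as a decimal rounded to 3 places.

PAF ≈ 0.362

p₁ = 0.375, p₀ = 0.0412.
Overall risk P(Y=1) = π·p₁ + (1−π)·p₀ = 0.07×0.375 + 0.93×0.0412 = 0.064566.
Under exogeneity, PAF = [P(Y=1) − p₀] / P(Y=1).
PAF = (0.064566 − 0.0412) / 0.064566 ≈ 0.3619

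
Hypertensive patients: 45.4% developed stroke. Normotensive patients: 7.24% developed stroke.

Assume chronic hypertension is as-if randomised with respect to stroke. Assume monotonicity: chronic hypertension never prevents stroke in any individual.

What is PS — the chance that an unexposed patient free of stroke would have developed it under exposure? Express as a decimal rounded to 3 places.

PS ≈ 0.411

p₁ = 0.454, p₀ = 0.0724.
Under exogeneity and monotonicity, PS = (p₁ − p₀) / (1 − p₀).
PS = (0.454 − 0.0724) / (1 − 0.0724) = 0.3816 / 0.9276 ≈ 0.4114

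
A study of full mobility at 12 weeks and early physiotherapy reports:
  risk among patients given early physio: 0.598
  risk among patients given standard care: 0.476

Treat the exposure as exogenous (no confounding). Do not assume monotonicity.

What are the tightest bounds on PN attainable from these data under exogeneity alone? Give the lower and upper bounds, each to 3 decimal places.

Let p₁ = 0.598, p₀ = 0.476.
Under exogeneity alone the bounds on PN are max{0,(p₁−p₀)/p₁} ≤ PN ≤ min{1,(1−p₀)/p₁}.
  lower = (p₁ − p₀)/p₁ = 0.122 / 0.598 ≈ 0.2040
  upper = min{1, (1 − p₀)/p₁} = 0.524 / 0.598 ≈ 0.8763

0.204 ≤ PN ≤ 0.876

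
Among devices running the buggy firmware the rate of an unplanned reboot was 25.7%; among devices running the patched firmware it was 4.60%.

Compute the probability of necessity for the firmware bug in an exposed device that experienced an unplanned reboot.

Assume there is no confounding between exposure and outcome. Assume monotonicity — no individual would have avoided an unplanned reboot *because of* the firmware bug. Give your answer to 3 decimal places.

PN ≈ 0.821

p₁ = 0.257, p₀ = 0.046.
Under exogeneity and monotonicity, PN = (p₁ − p₀) / p₁.
PN = (0.257 − 0.046) / 0.257 = 0.211 / 0.257 ≈ 0.8210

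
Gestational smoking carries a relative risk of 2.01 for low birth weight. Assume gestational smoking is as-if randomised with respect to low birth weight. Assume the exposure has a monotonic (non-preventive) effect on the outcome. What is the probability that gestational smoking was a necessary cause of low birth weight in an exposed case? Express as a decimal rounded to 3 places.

PN ≈ 0.502

Under exogeneity and monotonicity, PN = (RR − 1) / RR = 1 − 1/RR.
PN = (2.01 − 1) / 2.01 = 1.01 / 2.01 ≈ 0.5025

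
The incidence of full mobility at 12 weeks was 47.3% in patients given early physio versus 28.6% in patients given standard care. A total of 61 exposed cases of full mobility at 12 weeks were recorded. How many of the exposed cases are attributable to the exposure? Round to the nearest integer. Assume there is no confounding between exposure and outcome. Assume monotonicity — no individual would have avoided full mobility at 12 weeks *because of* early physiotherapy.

p₁ = 0.473, p₀ = 0.286.
PN = (p₁ − p₀)/p₁ = (0.473 − 0.286) / 0.473 ≈ 0.39535.
Attributable cases ≈ PN × (exposed cases) = 0.39535 × 61 ≈ 24.12.

about 24 cases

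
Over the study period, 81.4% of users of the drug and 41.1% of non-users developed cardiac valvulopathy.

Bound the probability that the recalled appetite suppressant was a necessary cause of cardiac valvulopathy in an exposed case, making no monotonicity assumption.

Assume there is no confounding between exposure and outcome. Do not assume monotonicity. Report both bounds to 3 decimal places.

0.495 ≤ PN ≤ 0.724

p₁ = 0.814, p₀ = 0.411.
Under exogeneity alone the bounds on PN are max{0,(p₁−p₀)/p₁} ≤ PN ≤ min{1,(1−p₀)/p₁}.
  lower = (p₁ − p₀)/p₁ = 0.403 / 0.814 ≈ 0.4951
  upper = min{1, (1 − p₀)/p₁} = 0.589 / 0.814 ≈ 0.7236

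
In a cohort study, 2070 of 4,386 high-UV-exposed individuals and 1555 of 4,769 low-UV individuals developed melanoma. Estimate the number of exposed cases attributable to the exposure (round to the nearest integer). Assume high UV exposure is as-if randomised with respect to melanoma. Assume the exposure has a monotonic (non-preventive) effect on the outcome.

p₁ = P(outcome | exposed) = 2070/4386 = 0.47196
p₀ = P(outcome | unexposed) = 1555/4769 = 0.32606
PN = (p₁ − p₀)/p₁ = (0.47196 − 0.32606) / 0.47196 ≈ 0.30912.
Attributable cases ≈ PN × (exposed cases) = 0.30912 × 2070 ≈ 639.88.

about 640 cases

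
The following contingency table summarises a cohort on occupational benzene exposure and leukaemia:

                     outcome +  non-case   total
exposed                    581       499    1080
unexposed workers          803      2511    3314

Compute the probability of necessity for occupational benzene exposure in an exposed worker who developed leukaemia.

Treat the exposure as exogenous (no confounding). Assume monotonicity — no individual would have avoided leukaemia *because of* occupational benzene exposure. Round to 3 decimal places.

PN ≈ 0.550

p₁ = P(outcome | exposed) = 581/1080 = 0.53796
p₀ = P(outcome | unexposed) = 803/3314 = 0.24231
Under exogeneity and monotonicity, PN = (p₁ − p₀)/p₁.
PN = (0.53796 − 0.24231) / 0.53796 ≈ 0.5496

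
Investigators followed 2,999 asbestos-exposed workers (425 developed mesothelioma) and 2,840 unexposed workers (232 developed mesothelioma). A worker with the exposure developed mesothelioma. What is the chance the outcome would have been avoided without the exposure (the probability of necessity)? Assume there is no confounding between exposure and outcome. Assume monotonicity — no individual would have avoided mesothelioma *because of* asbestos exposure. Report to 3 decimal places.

PN ≈ 0.424

p₁ = P(outcome | exposed) = 425/2999 = 0.14171
p₀ = P(outcome | unexposed) = 232/2840 = 0.08169
Under exogeneity and monotonicity, PN = (p₁ − p₀) / p₁.
PN = (0.14171 − 0.08169) / 0.14171 = 0.060024 / 0.14171 ≈ 0.4236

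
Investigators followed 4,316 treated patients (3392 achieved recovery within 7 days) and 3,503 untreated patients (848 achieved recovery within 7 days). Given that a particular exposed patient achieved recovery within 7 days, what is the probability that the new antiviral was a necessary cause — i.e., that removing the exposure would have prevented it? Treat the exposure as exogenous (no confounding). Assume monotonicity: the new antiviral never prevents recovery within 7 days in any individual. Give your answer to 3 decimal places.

p₁ = P(outcome | exposed) = 3392/4316 = 0.78591
p₀ = P(outcome | unexposed) = 848/3503 = 0.24208
Under exogeneity and monotonicity, PN = (p₁ − p₀) / p₁.
PN = (0.78591 − 0.24208) / 0.78591 = 0.54383 / 0.78591 ≈ 0.6920

PN ≈ 0.692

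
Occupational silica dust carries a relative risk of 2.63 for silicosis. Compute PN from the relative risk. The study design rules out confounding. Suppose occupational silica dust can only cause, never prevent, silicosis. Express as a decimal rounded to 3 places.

Under exogeneity and monotonicity, PN = (RR − 1) / RR = 1 − 1/RR.
PN = (2.63 − 1) / 2.63 = 1.63 / 2.63 ≈ 0.6198

PN ≈ 0.620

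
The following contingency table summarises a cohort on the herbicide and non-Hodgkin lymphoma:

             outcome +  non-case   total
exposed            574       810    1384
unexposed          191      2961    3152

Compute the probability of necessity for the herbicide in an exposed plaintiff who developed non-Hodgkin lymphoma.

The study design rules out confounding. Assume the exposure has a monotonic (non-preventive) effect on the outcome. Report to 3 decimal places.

p₁ = P(outcome | exposed) = 574/1384 = 0.41474
p₀ = P(outcome | unexposed) = 191/3152 = 0.060596
Under exogeneity and monotonicity, PN = (p₁ − p₀)/p₁.
PN = (0.41474 − 0.060596) / 0.41474 ≈ 0.8539

PN ≈ 0.854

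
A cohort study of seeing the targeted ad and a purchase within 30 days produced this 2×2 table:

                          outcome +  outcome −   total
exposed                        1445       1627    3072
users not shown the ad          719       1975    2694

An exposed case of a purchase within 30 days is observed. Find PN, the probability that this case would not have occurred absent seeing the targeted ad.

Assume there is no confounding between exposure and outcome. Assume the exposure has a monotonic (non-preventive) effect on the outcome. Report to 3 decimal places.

p₁ = P(outcome | exposed) = 1445/3072 = 0.47038
p₀ = P(outcome | unexposed) = 719/2694 = 0.26689
Under exogeneity and monotonicity, PN = (p₁ − p₀) / p₁.
PN = (0.47038 − 0.26689) / 0.47038 = 0.20349 / 0.47038 ≈ 0.4326

PN ≈ 0.433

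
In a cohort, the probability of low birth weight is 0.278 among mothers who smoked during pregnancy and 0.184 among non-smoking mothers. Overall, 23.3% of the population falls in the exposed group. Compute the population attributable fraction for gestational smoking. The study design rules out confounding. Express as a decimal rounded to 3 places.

PAF ≈ 0.106

Let p₁ = 0.278, p₀ = 0.184.
Overall risk P(Y=1) = π·p₁ + (1−π)·p₀ = 0.233×0.278 + 0.767×0.184 = 0.2059.
Under exogeneity, PAF = [P(Y=1) − p₀] / P(Y=1).
PAF = (0.2059 − 0.184) / 0.2059 ≈ 0.1064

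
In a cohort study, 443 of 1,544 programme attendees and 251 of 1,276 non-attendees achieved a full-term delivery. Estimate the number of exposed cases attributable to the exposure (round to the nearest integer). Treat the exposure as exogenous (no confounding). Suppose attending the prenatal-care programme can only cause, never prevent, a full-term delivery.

p₁ = P(outcome | exposed) = 443/1544 = 0.28692
p₀ = P(outcome | unexposed) = 251/1276 = 0.19671
PN = (p₁ − p₀)/p₁ = (0.28692 − 0.19671) / 0.28692 ≈ 0.31441.
Attributable cases ≈ PN × (exposed cases) = 0.31441 × 443 ≈ 139.28.

about 139 cases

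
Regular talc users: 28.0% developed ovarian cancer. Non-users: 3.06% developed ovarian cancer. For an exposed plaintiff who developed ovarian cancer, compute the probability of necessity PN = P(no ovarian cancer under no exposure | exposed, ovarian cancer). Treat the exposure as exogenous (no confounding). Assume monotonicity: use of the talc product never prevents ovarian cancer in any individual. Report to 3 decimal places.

PN ≈ 0.891

p₁ = 0.28, p₀ = 0.0306.
Under exogeneity and monotonicity, PN = (p₁ − p₀) / p₁.
PN = (0.28 − 0.0306) / 0.28 = 0.2494 / 0.28 ≈ 0.8907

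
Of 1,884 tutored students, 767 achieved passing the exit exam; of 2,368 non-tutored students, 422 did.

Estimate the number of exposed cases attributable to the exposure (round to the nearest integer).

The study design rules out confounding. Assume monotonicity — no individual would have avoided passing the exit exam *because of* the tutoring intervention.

about 431 cases

p₁ = P(outcome | exposed) = 767/1884 = 0.40711
p₀ = P(outcome | unexposed) = 422/2368 = 0.17821
PN = (p₁ − p₀)/p₁ = (0.40711 − 0.17821) / 0.40711 ≈ 0.56226.
Attributable cases ≈ PN × (exposed cases) = 0.56226 × 767 ≈ 431.25.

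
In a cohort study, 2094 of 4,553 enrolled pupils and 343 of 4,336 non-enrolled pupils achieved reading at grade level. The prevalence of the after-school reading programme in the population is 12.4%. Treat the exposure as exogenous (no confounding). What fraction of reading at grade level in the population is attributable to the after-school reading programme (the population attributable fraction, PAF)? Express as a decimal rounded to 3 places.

PAF ≈ 0.374

p₁ = P(outcome | exposed) = 2094/4553 = 0.45992
p₀ = P(outcome | unexposed) = 343/4336 = 0.079105
Overall risk P(Y=1) = π·p₁ + (1−π)·p₀ = 0.124×0.45992 + 0.876×0.079105 = 0.12633.
Under exogeneity, PAF = [P(Y=1) − p₀] / P(Y=1).
PAF = (0.12633 − 0.079105) / 0.12633 ≈ 0.3738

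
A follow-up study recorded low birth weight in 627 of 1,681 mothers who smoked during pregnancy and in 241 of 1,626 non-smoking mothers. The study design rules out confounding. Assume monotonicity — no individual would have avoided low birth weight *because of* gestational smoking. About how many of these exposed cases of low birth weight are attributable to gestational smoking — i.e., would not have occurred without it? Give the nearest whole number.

p₁ = P(outcome | exposed) = 627/1681 = 0.37299
p₀ = P(outcome | unexposed) = 241/1626 = 0.14822
PN = (p₁ − p₀)/p₁ = (0.37299 − 0.14822) / 0.37299 ≈ 0.60263.
Attributable cases ≈ PN × (exposed cases) = 0.60263 × 627 ≈ 377.85.

about 378 cases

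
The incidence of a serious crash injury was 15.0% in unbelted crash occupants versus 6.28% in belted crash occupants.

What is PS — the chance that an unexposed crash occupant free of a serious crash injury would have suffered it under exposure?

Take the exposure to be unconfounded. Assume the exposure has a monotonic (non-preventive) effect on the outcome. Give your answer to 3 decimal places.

p₁ = 0.15, p₀ = 0.0628.
Under exogeneity and monotonicity, PS = (p₁ − p₀) / (1 − p₀).
PS = (0.15 − 0.0628) / (1 − 0.0628) = 0.0872 / 0.9372 ≈ 0.0930

PS ≈ 0.093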